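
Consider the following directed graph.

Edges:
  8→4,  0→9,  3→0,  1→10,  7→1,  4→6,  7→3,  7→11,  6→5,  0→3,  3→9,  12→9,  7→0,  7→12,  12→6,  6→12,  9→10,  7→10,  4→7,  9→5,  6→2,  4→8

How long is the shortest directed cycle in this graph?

2

For each vertex v, BFS finds the shortest path from v back to v.
The shortest such closed walk is 4 → 8 → 4, length 2.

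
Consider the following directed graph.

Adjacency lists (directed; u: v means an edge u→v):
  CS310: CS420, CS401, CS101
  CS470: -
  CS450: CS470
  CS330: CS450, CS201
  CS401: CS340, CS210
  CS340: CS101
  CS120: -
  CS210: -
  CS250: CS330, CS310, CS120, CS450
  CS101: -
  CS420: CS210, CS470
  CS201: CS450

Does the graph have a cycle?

No

DFS with white/gray/black marking, starting from CS120:
CS120 gray
CS120 black
CS310 gray
  CS420 gray
    CS210 gray
    CS210 black
    CS470 gray
    CS470 black
  CS420 black
  CS401 gray
    CS340 gray
      CS101 gray
      CS101 black
    CS340 black
    CS401→CS210: CS210 black — skip
  CS401 black
  CS310→CS101: CS101 black — skip
CS310 black
CS450 gray
  CS450→CS470: CS470 black — skip
CS450 black
CS330 gray
  CS330→CS450: CS450 black — skip
  CS201 gray
    CS201→CS450: CS450 black — skip
  CS201 black
CS330 black
CS250 gray
  CS250→CS330: CS330 black — skip
  CS250→CS310: CS310 black — skip
  CS250→CS120: CS120 black — skip
  CS250→CS450: CS450 black — skip
CS250 black
Every edge goes to a white or black vertex — no back edge, so the graph is acyclic.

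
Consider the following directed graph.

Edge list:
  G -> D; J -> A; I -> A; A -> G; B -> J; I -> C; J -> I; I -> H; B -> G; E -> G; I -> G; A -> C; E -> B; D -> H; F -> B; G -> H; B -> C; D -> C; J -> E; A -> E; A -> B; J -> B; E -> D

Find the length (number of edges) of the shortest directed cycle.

For each vertex v, BFS finds the shortest path from v back to v.
The shortest such closed walk is B → J → B, length 2.

2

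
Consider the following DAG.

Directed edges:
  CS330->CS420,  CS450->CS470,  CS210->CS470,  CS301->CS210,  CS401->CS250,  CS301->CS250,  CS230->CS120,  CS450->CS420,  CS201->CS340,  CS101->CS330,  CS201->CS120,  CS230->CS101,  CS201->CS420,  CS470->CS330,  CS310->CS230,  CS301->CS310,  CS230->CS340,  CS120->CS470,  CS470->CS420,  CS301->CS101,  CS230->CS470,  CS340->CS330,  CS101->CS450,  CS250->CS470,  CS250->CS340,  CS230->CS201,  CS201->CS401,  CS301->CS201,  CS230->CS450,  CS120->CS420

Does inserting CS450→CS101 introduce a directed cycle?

Yes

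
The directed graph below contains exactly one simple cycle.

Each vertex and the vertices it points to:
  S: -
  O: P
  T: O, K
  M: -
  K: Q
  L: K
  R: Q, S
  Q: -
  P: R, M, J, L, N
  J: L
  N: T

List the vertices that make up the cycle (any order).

N, O, P, T

DFS with gray/black marking from P:
P gray
  R gray
    Q gray
    Q black
    S gray
    S black
  R black
  M gray
  M black
  J gray
    L gray
      K gray
        K→Q: Q black — skip
      K black
    L black
  J black
  P→L: L black — skip
  N gray
    T gray
      O gray
        O→P: P is gray → back edge
Back edge closes the cycle P → N → T → O → P; its vertices are {N, O, P, T}.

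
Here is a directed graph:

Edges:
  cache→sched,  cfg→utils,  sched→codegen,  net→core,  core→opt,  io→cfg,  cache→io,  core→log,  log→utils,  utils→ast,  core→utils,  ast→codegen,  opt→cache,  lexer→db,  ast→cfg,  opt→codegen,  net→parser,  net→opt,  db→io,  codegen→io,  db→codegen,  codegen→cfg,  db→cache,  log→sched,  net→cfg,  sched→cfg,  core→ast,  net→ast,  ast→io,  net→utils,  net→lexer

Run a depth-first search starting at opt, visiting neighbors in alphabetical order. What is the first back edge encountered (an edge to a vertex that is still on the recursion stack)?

ast->cfg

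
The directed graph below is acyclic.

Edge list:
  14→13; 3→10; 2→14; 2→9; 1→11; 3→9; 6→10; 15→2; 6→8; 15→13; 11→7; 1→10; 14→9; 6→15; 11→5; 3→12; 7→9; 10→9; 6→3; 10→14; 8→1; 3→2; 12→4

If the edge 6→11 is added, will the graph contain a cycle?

No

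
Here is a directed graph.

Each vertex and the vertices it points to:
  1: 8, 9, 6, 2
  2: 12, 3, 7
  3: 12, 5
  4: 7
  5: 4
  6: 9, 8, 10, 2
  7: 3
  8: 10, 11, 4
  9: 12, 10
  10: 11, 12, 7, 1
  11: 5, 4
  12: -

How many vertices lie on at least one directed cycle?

9

A vertex is on a directed cycle iff it belongs to a strongly connected component of size ≥ 2 (or has a self-loop).
The vertices on cycles are {1, 3, 4, 5, 6, 7, 8, 9, 10} — 9 in total.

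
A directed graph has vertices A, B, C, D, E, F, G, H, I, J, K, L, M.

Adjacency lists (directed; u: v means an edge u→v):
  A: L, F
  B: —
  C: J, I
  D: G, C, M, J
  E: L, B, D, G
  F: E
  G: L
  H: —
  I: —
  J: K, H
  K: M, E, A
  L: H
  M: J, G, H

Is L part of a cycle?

No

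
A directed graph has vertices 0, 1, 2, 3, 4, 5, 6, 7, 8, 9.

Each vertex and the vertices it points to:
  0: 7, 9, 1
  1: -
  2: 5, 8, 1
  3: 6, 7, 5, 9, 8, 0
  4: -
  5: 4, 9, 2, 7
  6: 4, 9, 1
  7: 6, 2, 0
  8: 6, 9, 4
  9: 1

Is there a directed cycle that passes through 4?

4 lies on a cycle iff there is a path from 4 back to itself.
Exploring from 4, it never reaches itself; equivalently, its strongly connected component is a singleton.

No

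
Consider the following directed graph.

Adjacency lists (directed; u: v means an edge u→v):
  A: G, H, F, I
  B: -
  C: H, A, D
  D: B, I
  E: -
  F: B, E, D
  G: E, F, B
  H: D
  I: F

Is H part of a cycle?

H lies on a cycle iff there is a path from H back to itself.
Exploring from H, it never reaches itself; equivalently, its strongly connected component is a singleton.

No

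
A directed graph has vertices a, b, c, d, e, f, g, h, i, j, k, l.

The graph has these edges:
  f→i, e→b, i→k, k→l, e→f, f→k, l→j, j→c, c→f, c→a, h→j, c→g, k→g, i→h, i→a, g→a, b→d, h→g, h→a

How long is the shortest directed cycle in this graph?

For each vertex v, BFS finds the shortest path from v back to v.
The shortest such closed walk is f → k → l → j → c → f, length 5.

5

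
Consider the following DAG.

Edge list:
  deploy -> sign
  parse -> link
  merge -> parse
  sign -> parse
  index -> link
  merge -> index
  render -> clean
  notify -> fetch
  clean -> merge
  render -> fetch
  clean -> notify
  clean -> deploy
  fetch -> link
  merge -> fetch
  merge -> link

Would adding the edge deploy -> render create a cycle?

Yes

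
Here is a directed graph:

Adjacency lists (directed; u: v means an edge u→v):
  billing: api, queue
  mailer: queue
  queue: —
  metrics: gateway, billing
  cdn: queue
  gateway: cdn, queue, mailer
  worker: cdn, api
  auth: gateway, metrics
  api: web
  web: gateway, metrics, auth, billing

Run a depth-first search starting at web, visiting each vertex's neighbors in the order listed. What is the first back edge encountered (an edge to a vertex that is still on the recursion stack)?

api→web

DFS from web (visiting each vertex's neighbors in the order listed); mark gray on enter, black on exit:
web gray
  gateway gray
    cdn gray
      queue gray
      queue black
    cdn black
    gateway→queue: queue black — skip
    mailer gray
      mailer→queue: queue black — skip
    mailer black
  gateway black
  metrics gray
    metrics→gateway: gateway black — skip
    billing gray
      api gray
        api→web: web is gray → back edge
First back edge: api → web.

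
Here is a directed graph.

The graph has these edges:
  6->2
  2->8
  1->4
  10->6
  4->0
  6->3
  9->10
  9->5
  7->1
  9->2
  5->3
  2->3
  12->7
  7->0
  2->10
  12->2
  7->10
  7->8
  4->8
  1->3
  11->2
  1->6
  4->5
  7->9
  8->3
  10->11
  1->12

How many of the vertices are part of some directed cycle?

A vertex is on a directed cycle iff it belongs to a strongly connected component of size ≥ 2 (or has a self-loop).
The vertices on cycles are {1, 2, 6, 7, 10, 11, 12} — 7 in total.

7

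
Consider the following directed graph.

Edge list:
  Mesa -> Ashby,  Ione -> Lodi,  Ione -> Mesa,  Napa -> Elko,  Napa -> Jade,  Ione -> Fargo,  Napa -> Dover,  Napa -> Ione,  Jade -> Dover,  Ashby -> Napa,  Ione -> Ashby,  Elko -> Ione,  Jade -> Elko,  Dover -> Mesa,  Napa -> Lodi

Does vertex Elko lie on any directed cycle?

Elko is on a cycle iff Elko can reach itself via ≥1 edge.
Elko → Ione → Ashby → Napa → Elko — yes.

Yes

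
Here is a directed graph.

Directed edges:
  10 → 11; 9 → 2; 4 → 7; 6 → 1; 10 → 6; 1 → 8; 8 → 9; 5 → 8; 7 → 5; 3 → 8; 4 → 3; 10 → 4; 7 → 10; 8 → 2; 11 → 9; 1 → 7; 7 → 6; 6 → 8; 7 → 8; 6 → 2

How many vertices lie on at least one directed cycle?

A vertex is on a directed cycle iff it belongs to a strongly connected component of size ≥ 2 (or has a self-loop).
The vertices on cycles are {1, 4, 6, 7, 10} — 5 in total.

5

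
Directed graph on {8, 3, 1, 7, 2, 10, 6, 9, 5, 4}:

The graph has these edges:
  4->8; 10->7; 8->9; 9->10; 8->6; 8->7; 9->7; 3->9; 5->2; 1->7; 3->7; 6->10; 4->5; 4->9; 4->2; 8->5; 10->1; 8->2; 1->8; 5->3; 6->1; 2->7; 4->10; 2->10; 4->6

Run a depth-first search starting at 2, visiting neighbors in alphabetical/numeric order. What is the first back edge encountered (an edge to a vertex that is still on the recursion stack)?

8->2

DFS from 2 (visiting neighbors in alphabetical/numeric order); mark gray on enter, black on exit:
2 gray
  7 gray
  7 black
  10 gray
    1 gray
      1→7: 7 black — skip
      8 gray
        8→2: 2 is gray → back edge
First back edge: 8 → 2.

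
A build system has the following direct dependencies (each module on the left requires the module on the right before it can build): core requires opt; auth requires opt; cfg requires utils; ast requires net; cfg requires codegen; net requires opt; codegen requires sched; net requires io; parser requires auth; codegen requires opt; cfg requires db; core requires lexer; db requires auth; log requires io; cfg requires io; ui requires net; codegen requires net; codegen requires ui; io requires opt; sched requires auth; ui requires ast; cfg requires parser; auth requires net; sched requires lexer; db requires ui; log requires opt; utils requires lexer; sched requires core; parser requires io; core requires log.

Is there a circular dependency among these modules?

DFS with white/gray/black marking, starting from auth:
auth gray
  net gray
    io gray
      opt gray
      opt black
    io black
    net→opt: opt black — skip
  net black
  auth→opt: opt black — skip
auth black
sched gray
  core gray
    lexer gray
    lexer black
    log gray
      log→opt: opt black — skip
      log→io: io black — skip
    log black
    core→opt: opt black — skip
  core black
  sched→lexer: lexer black — skip
  sched→auth: auth black — skip
sched black
ui gray
  ui→net: net black — skip
  ast gray
    ast→net: net black — skip
  ast black
ui black
codegen gray
  codegen→net: net black — skip
  codegen→sched: sched black — skip
  codegen→opt: opt black — skip
  codegen→ui: ui black — skip
codegen black
utils gray
  utils→lexer: lexer black — skip
utils black
db gray
  db→ui: ui black — skip
  db→auth: auth black — skip
db black
cfg gray
  cfg→db: db black — skip
  cfg→utils: utils black — skip
  cfg→io: io black — skip
  cfg→codegen: codegen black — skip
  parser gray
    parser→auth: auth black — skip
    parser→io: io black — skip
  parser black
cfg black
Every edge goes to a white or black vertex — no back edge, so the graph is acyclic.

No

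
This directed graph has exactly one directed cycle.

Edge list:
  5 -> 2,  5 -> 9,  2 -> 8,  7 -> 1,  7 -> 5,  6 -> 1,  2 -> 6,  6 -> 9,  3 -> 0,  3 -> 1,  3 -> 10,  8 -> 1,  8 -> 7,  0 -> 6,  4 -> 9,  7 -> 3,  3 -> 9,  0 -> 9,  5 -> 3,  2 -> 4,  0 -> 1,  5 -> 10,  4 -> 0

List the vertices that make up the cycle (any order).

DFS with gray/black marking from 8:
8 gray
  1 gray
  1 black
  7 gray
    5 gray
      3 gray
        9 gray
        9 black
        10 gray
        10 black
        3→1: 1 black — skip
        0 gray
          0→1: 1 black — skip
          0→9: 9 black — skip
          6 gray
            6→9: 9 black — skip
            6→1: 1 black — skip
          6 black
        0 black
      3 black
      5→9: 9 black — skip
      5→10: 10 black — skip
      2 gray
        4 gray
          4→0: 0 black — skip
          4→9: 9 black — skip
        4 black
        2→8: 8 is gray → back edge
Back edge closes the cycle 8 → 7 → 5 → 2 → 8; its vertices are {2, 5, 7, 8}.

2, 5, 7, 8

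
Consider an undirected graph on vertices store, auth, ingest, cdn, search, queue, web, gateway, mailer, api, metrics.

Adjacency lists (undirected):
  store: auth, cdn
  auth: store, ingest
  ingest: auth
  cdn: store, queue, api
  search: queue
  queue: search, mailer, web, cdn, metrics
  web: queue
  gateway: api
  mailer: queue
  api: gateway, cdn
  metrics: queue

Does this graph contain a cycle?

No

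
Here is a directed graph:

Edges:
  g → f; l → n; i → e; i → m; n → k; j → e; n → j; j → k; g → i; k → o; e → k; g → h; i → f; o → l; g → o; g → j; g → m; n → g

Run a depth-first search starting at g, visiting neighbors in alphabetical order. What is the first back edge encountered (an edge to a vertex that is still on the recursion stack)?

n->g

DFS from g (visiting neighbors in alphabetical order); mark gray on enter, black on exit:
g gray
  f gray
  f black
  h gray
  h black
  i gray
    e gray
      k gray
        o gray
          l gray
            n gray
              n→g: g is gray → back edge
First back edge: n → g.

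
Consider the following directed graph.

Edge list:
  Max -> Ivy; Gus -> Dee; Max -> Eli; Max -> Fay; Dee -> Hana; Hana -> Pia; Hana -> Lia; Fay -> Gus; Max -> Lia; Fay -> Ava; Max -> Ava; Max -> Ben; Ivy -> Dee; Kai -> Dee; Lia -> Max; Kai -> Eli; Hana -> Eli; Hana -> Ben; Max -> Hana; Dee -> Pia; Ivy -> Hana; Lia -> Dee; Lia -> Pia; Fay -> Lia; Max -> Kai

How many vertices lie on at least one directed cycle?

8

A vertex is on a directed cycle iff it belongs to a strongly connected component of size ≥ 2 (or has a self-loop).
The vertices on cycles are {Dee, Fay, Gus, Ivy, Kai, Lia, Max, Hana} — 8 in total.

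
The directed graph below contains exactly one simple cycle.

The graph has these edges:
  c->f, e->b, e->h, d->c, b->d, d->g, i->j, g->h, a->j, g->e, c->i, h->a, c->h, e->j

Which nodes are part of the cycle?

b, d, e, g

DFS with gray/black marking from b:
b gray
  d gray
    g gray
      e gray
        j gray
        j black
        e→b: b is gray → back edge
Back edge closes the cycle b → d → g → e → b; its vertices are {b, d, e, g}.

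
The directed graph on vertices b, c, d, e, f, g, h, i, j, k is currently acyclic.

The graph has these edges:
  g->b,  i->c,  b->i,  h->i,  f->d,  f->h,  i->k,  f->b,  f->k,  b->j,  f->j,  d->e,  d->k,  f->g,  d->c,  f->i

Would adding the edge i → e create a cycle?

No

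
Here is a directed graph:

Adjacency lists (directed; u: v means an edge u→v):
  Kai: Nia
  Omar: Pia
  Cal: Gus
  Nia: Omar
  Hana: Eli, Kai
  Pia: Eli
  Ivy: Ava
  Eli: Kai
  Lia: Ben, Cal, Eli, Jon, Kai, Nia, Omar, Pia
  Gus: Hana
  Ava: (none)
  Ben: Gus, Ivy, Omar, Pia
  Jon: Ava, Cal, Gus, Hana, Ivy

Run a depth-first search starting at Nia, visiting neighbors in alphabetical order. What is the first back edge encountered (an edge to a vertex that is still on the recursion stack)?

Kai->Nia

DFS from Nia (visiting neighbors in alphabetical order); mark gray on enter, black on exit:
Nia gray
  Omar gray
    Pia gray
      Eli gray
        Kai gray
          Kai→Nia: Nia is gray → back edge
First back edge: Kai → Nia.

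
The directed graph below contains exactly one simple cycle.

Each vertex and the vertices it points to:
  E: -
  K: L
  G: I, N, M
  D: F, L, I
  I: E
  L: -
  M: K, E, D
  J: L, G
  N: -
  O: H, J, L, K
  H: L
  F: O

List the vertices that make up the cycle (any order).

D, F, G, J, M, O

DFS with gray/black marking from F:
F gray
  O gray
    H gray
      L gray
      L black
    H black
    J gray
      J→L: L black — skip
      G gray
        I gray
          E gray
          E black
        I black
        N gray
        N black
        M gray
          K gray
            K→L: L black — skip
          K black
          M→E: E black — skip
          D gray
            D→F: F is gray → back edge
Back edge closes the cycle F → O → J → G → M → D → F; its vertices are {D, F, G, J, M, O}.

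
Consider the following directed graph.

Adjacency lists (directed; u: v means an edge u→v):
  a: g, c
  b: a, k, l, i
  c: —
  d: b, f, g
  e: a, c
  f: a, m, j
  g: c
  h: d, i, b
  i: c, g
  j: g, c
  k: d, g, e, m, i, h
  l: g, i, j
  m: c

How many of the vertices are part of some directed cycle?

4

A vertex is on a directed cycle iff it belongs to a strongly connected component of size ≥ 2 (or has a self-loop).
The vertices on cycles are {b, d, h, k} — 4 in total.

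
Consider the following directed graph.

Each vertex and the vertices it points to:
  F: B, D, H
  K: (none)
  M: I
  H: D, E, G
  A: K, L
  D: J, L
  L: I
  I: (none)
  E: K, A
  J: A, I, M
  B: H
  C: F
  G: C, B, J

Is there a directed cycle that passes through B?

Yes

B is on a cycle iff B can reach itself via ≥1 edge.
B → H → G → B — yes.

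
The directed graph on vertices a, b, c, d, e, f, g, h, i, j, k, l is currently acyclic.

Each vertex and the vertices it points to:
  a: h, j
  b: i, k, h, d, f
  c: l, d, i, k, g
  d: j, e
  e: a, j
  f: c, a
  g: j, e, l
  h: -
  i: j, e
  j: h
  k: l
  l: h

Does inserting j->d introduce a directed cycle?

Adding j→d creates a cycle iff d can already reach j.
Path from d: d → j.
So d → … → j → d is a cycle.

Yes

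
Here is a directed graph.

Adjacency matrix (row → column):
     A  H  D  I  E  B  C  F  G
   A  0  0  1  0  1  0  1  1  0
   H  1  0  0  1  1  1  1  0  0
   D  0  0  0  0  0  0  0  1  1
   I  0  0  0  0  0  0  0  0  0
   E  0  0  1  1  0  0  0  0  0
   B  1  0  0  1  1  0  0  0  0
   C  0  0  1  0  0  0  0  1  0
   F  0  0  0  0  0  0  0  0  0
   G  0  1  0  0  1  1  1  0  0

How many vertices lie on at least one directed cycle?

A vertex is on a directed cycle iff it belongs to a strongly connected component of size ≥ 2 (or has a self-loop).
The vertices on cycles are {A, B, C, D, E, G, H} — 7 in total.

7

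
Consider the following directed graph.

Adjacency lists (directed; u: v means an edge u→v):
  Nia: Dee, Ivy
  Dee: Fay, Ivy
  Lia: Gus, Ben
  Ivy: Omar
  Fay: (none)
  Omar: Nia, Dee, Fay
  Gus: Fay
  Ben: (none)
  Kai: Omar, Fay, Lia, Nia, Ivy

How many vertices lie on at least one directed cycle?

4

A vertex is on a directed cycle iff it belongs to a strongly connected component of size ≥ 2 (or has a self-loop).
The vertices on cycles are {Dee, Ivy, Nia, Omar} — 4 in total.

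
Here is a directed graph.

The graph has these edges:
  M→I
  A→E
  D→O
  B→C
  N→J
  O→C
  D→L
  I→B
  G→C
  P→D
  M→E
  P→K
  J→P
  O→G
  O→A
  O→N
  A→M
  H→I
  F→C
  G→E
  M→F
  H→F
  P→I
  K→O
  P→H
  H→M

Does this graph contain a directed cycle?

DFS with white/gray/black marking, starting from B:
B gray
  C gray
  C black
B black
A gray
  M gray
    E gray
    E black
    I gray
      I→B: B black — skip
    I black
    F gray
      F→C: C black — skip
    F black
  M black
  A→E: E black — skip
A black
D gray
  L gray
  L black
  O gray
    G gray
      G→E: E black — skip
      G→C: C black — skip
    G black
    O→A: A black — skip
    O→C: C black — skip
    N gray
      J gray
        P gray
          H gray
            H→I: I black — skip
            H→M: M black — skip
            H→F: F black — skip
          H black
          P→I: I black — skip
          P→D: D is gray → back edge
Back edge found, so a cycle exists: D → O → N → J → P → D.

Yes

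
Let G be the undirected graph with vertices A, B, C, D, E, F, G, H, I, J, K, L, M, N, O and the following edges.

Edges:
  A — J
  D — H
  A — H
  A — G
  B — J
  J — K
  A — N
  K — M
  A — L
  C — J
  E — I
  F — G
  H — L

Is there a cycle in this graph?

Yes

DFS, tracking each vertex's parent; an edge to a visited non-parent vertex closes a cycle.
Start from A:
visit A (parent –)
  visit G (parent A)
    G–A: parent, skip
    visit F (parent G)
      F–G: parent, skip
  visit H (parent A)
    H–A: parent, skip
    visit L (parent H)
      L–A: A visited and ≠ parent → cycle
Cycle: A – H – L – A.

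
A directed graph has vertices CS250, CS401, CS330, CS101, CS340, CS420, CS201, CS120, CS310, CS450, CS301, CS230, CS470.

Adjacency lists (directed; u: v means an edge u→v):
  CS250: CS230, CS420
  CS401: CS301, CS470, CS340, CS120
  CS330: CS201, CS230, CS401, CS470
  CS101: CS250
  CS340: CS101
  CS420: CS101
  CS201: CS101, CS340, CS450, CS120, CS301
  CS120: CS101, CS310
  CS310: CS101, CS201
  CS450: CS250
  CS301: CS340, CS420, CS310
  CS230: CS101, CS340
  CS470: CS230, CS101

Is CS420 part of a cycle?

Yes

CS420 is on a cycle iff CS420 can reach itself via ≥1 edge.
CS420 → CS101 → CS250 → CS420 — yes.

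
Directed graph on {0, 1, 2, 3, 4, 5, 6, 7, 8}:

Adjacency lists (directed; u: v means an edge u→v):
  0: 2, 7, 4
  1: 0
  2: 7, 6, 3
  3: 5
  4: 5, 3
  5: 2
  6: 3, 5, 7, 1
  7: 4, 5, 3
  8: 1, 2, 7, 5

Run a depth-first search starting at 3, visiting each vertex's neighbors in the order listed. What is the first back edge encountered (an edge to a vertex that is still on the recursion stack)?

4->5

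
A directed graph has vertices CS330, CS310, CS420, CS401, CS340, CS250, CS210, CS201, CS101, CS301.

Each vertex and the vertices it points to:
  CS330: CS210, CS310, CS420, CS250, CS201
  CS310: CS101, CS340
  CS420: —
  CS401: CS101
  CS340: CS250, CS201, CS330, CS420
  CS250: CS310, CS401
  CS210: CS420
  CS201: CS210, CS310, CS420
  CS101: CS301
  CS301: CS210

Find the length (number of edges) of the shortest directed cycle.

3

For each vertex v, BFS finds the shortest path from v back to v.
The shortest such closed walk is CS250 → CS310 → CS340 → CS250, length 3.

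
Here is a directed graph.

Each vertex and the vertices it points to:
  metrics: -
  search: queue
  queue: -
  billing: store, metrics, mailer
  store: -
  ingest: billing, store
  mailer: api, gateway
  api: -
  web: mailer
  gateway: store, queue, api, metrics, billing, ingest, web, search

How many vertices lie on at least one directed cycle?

A vertex is on a directed cycle iff it belongs to a strongly connected component of size ≥ 2 (or has a self-loop).
The vertices on cycles are {web, ingest, mailer, billing, gateway} — 5 in total.

5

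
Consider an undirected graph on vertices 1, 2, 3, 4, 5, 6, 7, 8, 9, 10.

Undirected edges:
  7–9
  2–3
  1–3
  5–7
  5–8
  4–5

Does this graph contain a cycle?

DFS, tracking each vertex's parent; an edge to a visited non-parent vertex closes a cycle.
Start from 1:
visit 1 (parent –)
  visit 3 (parent 1)
    visit 2 (parent 3)
      2–3: parent, skip
    3–1: parent, skip
visit 4 (parent –)
  visit 5 (parent 4)
    visit 8 (parent 5)
      8–5: parent, skip
    visit 7 (parent 5)
      7–5: parent, skip
      visit 9 (parent 7)
        9–7: parent, skip
    5–4: parent, skip
visit 6 (parent –)
visit 10 (parent –)
No non-parent visited neighbor found — the graph is a forest.

No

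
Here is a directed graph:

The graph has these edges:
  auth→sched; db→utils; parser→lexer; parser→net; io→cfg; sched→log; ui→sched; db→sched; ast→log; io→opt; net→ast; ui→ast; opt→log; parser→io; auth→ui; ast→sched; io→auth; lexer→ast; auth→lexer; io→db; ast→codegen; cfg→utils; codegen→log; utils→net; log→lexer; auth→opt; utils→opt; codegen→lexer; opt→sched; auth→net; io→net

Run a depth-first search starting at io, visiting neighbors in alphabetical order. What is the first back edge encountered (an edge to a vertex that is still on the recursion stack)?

DFS from io (visiting neighbors in alphabetical order); mark gray on enter, black on exit:
io gray
  auth gray
    lexer gray
      ast gray
        codegen gray
          codegen→lexer: lexer is gray → back edge
First back edge: codegen → lexer.

codegen→lexer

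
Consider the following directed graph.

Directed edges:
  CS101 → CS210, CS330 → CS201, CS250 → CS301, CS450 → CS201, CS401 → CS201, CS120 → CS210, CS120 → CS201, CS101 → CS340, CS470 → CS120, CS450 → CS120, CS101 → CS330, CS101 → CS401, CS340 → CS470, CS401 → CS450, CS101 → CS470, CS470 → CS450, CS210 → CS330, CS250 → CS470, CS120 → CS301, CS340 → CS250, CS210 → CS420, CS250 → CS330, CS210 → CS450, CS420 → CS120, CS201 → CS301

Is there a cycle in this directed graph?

DFS with white/gray/black marking, starting from CS301:
CS301 gray
CS301 black
CS340 gray
  CS250 gray
    CS470 gray
      CS120 gray
        CS201 gray
          CS201→CS301: CS301 black — skip
        CS201 black
        CS210 gray
          CS420 gray
            CS420→CS120: CS120 is gray → back edge
Back edge found, so a cycle exists: CS120 → CS210 → CS420 → CS120.

Yes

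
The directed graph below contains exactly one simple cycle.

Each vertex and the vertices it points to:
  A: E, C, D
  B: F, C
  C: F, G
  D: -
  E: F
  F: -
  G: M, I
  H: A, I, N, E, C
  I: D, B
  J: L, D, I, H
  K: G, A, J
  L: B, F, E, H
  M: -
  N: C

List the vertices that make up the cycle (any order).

B, C, G, I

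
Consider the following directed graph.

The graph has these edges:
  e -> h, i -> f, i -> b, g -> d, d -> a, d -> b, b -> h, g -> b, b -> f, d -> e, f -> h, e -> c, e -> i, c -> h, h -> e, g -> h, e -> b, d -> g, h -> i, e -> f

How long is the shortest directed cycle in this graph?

2

For each vertex v, BFS finds the shortest path from v back to v.
The shortest such closed walk is g → d → g, length 2.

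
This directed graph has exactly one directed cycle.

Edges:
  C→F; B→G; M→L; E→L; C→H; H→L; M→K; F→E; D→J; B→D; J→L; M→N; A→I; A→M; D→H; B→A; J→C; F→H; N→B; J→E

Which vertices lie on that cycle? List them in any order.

DFS with gray/black marking from B:
B gray
  A gray
    M gray
      K gray
      K black
      L gray
      L black
      N gray
        N→B: B is gray → back edge
Back edge closes the cycle B → A → M → N → B; its vertices are {A, B, M, N}.

A, B, M, N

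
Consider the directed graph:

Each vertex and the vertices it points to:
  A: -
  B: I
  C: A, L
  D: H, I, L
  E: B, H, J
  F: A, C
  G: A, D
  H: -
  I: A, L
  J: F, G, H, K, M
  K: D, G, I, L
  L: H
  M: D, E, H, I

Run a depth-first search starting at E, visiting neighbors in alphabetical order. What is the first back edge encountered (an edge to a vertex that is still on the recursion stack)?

M→E

DFS from E (visiting neighbors in alphabetical order); mark gray on enter, black on exit:
E gray
  B gray
    I gray
      A gray
      A black
      L gray
        H gray
        H black
      L black
    I black
  B black
  E→H: H black — skip
  J gray
    F gray
      F→A: A black — skip
      C gray
        C→A: A black — skip
        C→L: L black — skip
      C black
    F black
    G gray
      G→A: A black — skip
      D gray
        D→H: H black — skip
        D→I: I black — skip
        D→L: L black — skip
      D black
    G black
    J→H: H black — skip
    K gray
      K→D: D black — skip
      K→G: G black — skip
      K→I: I black — skip
      K→L: L black — skip
    K black
    M gray
      M→D: D black — skip
      M→E: E is gray → back edge
First back edge: M → E.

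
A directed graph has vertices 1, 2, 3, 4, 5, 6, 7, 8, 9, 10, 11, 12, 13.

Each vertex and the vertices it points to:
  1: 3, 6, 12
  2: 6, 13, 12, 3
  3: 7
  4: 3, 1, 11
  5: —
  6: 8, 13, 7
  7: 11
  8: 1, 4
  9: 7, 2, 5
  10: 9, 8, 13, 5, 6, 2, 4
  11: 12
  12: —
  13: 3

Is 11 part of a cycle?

No

11 lies on a cycle iff there is a path from 11 back to itself.
Exploring from 11, it never reaches itself; equivalently, its strongly connected component is a singleton.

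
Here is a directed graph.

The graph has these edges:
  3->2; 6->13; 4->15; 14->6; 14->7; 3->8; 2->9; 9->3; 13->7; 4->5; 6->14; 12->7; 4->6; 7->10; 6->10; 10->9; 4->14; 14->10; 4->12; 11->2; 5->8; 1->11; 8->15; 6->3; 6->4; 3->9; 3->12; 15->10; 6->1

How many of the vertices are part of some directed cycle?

11

A vertex is on a directed cycle iff it belongs to a strongly connected component of size ≥ 2 (or has a self-loop).
The vertices on cycles are {2, 3, 4, 6, 7, 8, 9, 10, 12, 14, 15} — 11 in total.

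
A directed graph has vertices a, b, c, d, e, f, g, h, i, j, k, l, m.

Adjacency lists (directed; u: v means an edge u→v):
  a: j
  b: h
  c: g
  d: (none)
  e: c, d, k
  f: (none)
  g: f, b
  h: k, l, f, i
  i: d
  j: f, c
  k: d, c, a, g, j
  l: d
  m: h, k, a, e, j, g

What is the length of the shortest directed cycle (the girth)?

For each vertex v, BFS finds the shortest path from v back to v.
The shortest such closed walk is h → k → g → b → h, length 4.

4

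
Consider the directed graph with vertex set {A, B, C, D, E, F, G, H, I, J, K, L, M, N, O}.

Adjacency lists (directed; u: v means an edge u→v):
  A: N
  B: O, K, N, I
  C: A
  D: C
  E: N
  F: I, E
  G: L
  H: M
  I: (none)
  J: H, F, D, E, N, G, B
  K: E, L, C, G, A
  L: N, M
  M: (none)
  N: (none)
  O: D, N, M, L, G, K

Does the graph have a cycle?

No

DFS with white/gray/black marking, starting from B:
B gray
  O gray
    D gray
      C gray
        A gray
          N gray
          N black
        A black
      C black
    D black
    O→N: N black — skip
    M gray
    M black
    L gray
      L→N: N black — skip
      L→M: M black — skip
    L black
    G gray
      G→L: L black — skip
    G black
    K gray
      E gray
        E→N: N black — skip
      E black
      K→L: L black — skip
      K→C: C black — skip
      K→G: G black — skip
      K→A: A black — skip
    K black
  O black
  B→K: K black — skip
  B→N: N black — skip
  I gray
  I black
B black
F gray
  F→I: I black — skip
  F→E: E black — skip
F black
H gray
  H→M: M black — skip
H black
J gray
  J→H: H black — skip
  J→F: F black — skip
  J→D: D black — skip
  J→E: E black — skip
  J→N: N black — skip
  J→G: G black — skip
  J→B: B black — skip
J black
Every edge goes to a white or black vertex — no back edge, so the graph is acyclic.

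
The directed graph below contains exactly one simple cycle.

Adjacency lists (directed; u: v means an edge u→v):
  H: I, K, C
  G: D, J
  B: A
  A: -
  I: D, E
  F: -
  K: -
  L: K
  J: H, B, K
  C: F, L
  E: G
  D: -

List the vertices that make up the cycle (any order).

DFS with gray/black marking from J:
J gray
  H gray
    I gray
      D gray
      D black
      E gray
        G gray
          G→D: D black — skip
          G→J: J is gray → back edge
Back edge closes the cycle J → H → I → E → G → J; its vertices are {E, G, H, I, J}.

E, G, H, I, J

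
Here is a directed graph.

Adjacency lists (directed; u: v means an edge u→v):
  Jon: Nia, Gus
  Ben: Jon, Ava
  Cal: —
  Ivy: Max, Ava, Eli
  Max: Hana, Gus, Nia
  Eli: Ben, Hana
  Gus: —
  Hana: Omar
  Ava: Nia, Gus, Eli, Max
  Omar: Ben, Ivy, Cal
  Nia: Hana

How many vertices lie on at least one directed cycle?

9

A vertex is on a directed cycle iff it belongs to a strongly connected component of size ≥ 2 (or has a self-loop).
The vertices on cycles are {Ava, Ben, Eli, Ivy, Jon, Max, Nia, Hana, Omar} — 9 in total.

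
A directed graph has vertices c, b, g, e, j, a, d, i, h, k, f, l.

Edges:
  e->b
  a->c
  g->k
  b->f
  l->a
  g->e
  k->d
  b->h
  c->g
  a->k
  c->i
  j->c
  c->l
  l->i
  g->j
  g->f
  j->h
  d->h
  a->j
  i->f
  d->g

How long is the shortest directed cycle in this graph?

3

For each vertex v, BFS finds the shortest path from v back to v.
The shortest such closed walk is g → k → d → g, length 3.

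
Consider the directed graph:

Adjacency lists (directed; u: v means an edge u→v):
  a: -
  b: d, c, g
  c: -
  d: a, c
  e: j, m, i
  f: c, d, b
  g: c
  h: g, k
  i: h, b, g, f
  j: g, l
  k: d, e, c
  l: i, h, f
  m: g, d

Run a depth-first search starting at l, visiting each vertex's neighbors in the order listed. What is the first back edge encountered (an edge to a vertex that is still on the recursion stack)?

j→l

DFS from l (visiting each vertex's neighbors in the order listed); mark gray on enter, black on exit:
l gray
  i gray
    h gray
      g gray
        c gray
        c black
      g black
      k gray
        d gray
          a gray
          a black
          d→c: c black — skip
        d black
        e gray
          j gray
            j→g: g black — skip
            j→l: l is gray → back edge
First back edge: j → l.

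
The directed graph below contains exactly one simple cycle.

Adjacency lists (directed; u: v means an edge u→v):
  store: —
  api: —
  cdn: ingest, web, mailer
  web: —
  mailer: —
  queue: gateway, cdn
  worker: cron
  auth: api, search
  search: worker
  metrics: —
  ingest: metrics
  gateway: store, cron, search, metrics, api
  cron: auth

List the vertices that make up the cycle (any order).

auth, cron, search, worker

DFS with gray/black marking from cron:
cron gray
  auth gray
    api gray
    api black
    search gray
      worker gray
        worker→cron: cron is gray → back edge
Back edge closes the cycle cron → auth → search → worker → cron; its vertices are {auth, cron, search, worker}.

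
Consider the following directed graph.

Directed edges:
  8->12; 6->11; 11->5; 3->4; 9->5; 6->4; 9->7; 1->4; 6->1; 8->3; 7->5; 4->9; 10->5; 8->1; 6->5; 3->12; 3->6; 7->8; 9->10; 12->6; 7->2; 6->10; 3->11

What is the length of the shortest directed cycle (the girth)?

5

For each vertex v, BFS finds the shortest path from v back to v.
The shortest such closed walk is 9 → 7 → 8 → 3 → 4 → 9, length 5.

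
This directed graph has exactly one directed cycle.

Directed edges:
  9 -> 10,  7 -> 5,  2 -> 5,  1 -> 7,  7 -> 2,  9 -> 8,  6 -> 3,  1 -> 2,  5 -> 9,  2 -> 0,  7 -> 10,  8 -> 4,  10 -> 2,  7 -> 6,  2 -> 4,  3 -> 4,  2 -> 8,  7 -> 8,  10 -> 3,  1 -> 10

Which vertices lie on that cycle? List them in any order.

DFS with gray/black marking from 2:
2 gray
  5 gray
    9 gray
      10 gray
        3 gray
          4 gray
          4 black
        3 black
        10→2: 2 is gray → back edge
Back edge closes the cycle 2 → 5 → 9 → 10 → 2; its vertices are {2, 5, 9, 10}.

2, 5, 9, 10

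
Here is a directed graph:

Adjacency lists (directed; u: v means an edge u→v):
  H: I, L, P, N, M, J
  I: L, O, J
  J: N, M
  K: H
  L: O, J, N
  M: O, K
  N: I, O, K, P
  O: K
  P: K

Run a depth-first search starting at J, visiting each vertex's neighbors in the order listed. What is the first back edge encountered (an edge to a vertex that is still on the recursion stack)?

H→I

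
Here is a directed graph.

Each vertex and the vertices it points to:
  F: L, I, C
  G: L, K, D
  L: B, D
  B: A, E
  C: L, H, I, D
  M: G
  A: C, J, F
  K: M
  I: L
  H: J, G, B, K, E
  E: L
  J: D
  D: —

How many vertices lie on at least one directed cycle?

A vertex is on a directed cycle iff it belongs to a strongly connected component of size ≥ 2 (or has a self-loop).
The vertices on cycles are {A, B, C, E, F, G, H, I, K, L, M} — 11 in total.

11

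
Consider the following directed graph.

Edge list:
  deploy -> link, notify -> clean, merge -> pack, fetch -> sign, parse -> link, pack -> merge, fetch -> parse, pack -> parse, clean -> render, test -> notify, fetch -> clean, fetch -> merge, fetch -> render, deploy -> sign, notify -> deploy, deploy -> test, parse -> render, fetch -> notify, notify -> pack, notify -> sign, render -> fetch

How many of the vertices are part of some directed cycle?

A vertex is on a directed cycle iff it belongs to a strongly connected component of size ≥ 2 (or has a self-loop).
The vertices on cycles are {pack, test, clean, fetch, merge, parse, deploy, notify, render} — 9 in total.

9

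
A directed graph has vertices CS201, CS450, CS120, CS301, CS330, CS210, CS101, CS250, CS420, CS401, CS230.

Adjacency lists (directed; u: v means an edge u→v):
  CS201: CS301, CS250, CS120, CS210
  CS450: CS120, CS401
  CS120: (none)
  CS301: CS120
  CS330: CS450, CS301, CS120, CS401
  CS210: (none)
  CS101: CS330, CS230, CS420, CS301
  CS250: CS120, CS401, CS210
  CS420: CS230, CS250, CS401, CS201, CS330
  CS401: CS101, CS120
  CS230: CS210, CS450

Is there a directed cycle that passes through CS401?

Yes

CS401 is on a cycle iff CS401 can reach itself via ≥1 edge.
CS401 → CS101 → CS330 → CS401 — yes.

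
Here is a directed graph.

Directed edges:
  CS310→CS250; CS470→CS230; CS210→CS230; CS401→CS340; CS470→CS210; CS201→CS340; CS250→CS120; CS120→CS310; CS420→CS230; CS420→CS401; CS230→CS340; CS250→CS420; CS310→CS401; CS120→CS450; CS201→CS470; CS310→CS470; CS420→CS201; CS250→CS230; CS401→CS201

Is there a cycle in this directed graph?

DFS with white/gray/black marking, starting from CS450:
CS450 gray
CS450 black
CS401 gray
  CS340 gray
  CS340 black
  CS201 gray
    CS201→CS340: CS340 black — skip
    CS470 gray
      CS210 gray
        CS230 gray
          CS230→CS340: CS340 black — skip
        CS230 black
      CS210 black
      CS470→CS230: CS230 black — skip
    CS470 black
  CS201 black
CS401 black
CS310 gray
  CS250 gray
    CS120 gray
      CS120→CS310: CS310 is gray → back edge
Back edge found, so a cycle exists: CS310 → CS250 → CS120 → CS310.

Yes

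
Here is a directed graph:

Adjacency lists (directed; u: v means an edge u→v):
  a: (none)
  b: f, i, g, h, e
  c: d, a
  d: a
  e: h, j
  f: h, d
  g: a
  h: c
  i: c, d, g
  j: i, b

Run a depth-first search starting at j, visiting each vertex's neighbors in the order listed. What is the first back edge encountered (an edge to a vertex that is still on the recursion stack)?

e->j

DFS from j (visiting each vertex's neighbors in the order listed); mark gray on enter, black on exit:
j gray
  i gray
    c gray
      d gray
        a gray
        a black
      d black
      c→a: a black — skip
    c black
    i→d: d black — skip
    g gray
      g→a: a black — skip
    g black
  i black
  b gray
    f gray
      h gray
        h→c: c black — skip
      h black
      f→d: d black — skip
    f black
    b→i: i black — skip
    b→g: g black — skip
    b→h: h black — skip
    e gray
      e→h: h black — skip
      e→j: j is gray → back edge
First back edge: e → j.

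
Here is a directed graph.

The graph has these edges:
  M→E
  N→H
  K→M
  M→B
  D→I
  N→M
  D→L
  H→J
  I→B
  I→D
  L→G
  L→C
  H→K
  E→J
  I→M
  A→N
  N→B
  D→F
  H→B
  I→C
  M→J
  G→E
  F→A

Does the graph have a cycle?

DFS with white/gray/black marking, starting from B:
B gray
B black
A gray
  N gray
    N→B: B black — skip
    H gray
      K gray
        M gray
          M→B: B black — skip
          J gray
          J black
          E gray
            E→J: J black — skip
          E black
        M black
      K black
      H→B: B black — skip
      H→J: J black — skip
    H black
    N→M: M black — skip
  N black
A black
L gray
  G gray
    G→E: E black — skip
  G black
  C gray
  C black
L black
I gray
  D gray
    F gray
      F→A: A black — skip
    F black
    D→L: L black — skip
    D→I: I is gray → back edge
Back edge found, so a cycle exists: I → D → I.

Yes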